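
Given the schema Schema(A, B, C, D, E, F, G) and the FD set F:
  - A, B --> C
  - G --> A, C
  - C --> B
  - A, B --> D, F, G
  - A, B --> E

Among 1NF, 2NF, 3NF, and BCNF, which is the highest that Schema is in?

Candidate keys: {A, B}, {A, C}, {G}. Prime attributes: {A, B, C, G}.
For C --> B we have {C}⁺ = {B, C}; {C} is not a superkey, so BCNF fails.
Its right-hand attributes {B} are all prime, as are those of every other non-superkey FD — the relation is in 3NF.

3NF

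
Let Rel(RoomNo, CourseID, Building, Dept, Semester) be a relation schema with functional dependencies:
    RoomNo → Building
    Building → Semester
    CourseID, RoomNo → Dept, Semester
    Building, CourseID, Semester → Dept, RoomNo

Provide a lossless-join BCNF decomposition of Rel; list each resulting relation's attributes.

{Building, RoomNo}; {Building, Semester}; {CourseID, Dept, RoomNo}

Candidate keys of the original relation: {Building, CourseID}, {CourseID, RoomNo}.
In {Building, CourseID, Dept, RoomNo, Semester}, {RoomNo} is not a superkey ({RoomNo}⁺ restricted to this set is {Building, RoomNo, Semester}), so split on RoomNo → Building, Semester into {Building, RoomNo, Semester} and {CourseID, Dept, RoomNo}.
In {Building, RoomNo, Semester}, {Building} is not a superkey ({Building}⁺ restricted to this set is {Building, Semester}), so split on Building → Semester into {Building, Semester} and {Building, RoomNo}.
{Building, Semester} has no BCNF violation.
{Building, RoomNo} has no BCNF violation.
{CourseID, Dept, RoomNo} has no BCNF violation.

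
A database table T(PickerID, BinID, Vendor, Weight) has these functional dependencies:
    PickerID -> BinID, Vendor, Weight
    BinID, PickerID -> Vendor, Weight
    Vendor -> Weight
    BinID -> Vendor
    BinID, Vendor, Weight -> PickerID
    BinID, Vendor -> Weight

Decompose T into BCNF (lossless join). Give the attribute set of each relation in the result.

Candidate keys of the original relation: {BinID}, {PickerID}.
Within {BinID, PickerID, Vendor, Weight}: {Vendor}⁺ ∩ {BinID, PickerID, Vendor, Weight} = {Vendor, Weight}, not the whole set, so Vendor -> Weight violates BCNF; decompose into {Vendor, Weight} and {BinID, PickerID, Vendor}.
{Vendor, Weight} is in BCNF.
{BinID, PickerID, Vendor} is in BCNF.

{BinID, PickerID, Vendor}; {Vendor, Weight}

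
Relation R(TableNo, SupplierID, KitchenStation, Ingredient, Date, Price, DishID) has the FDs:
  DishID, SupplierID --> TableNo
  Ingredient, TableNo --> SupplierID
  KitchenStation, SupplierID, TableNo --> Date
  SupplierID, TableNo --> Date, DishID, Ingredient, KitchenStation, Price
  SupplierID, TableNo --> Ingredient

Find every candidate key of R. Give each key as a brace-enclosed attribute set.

Closure of {DishID, SupplierID} is {Date, DishID, Ingredient, KitchenStation, Price, SupplierID, TableNo}, the whole schema; {DishID, SupplierID} is a candidate key.
Closure of {Ingredient, TableNo} is {Date, DishID, Ingredient, KitchenStation, Price, SupplierID, TableNo}, the whole schema; {Ingredient, TableNo} is a candidate key.
Closure of {SupplierID, TableNo} is {Date, DishID, Ingredient, KitchenStation, Price, SupplierID, TableNo}, the whole schema; {SupplierID, TableNo} is a candidate key.
These are minimal and exhaustive — every other superkey contains one of them.

{DishID, SupplierID}, {Ingredient, TableNo}, {SupplierID, TableNo}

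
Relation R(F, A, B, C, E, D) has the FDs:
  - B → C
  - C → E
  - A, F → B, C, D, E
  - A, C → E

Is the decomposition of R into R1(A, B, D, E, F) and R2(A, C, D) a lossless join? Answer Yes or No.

No

Common attributes: {A, D}; their closure is {A, D}.
Neither R1 nor R2 is contained in that closure, so the decomposition is lossy.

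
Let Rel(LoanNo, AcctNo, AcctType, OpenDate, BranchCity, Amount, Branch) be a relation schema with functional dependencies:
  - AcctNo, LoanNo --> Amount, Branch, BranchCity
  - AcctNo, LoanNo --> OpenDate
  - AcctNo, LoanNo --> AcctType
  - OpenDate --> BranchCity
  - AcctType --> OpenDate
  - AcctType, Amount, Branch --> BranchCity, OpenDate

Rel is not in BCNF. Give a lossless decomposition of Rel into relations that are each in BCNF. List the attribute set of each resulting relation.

{AcctNo, AcctType, Amount, Branch, LoanNo}; {AcctType, OpenDate}; {BranchCity, OpenDate}

Candidate key of the original relation: {AcctNo, LoanNo}.
In {AcctNo, AcctType, Amount, Branch, BranchCity, LoanNo, OpenDate}, {OpenDate} is not a superkey ({OpenDate}⁺ restricted to this set is {BranchCity, OpenDate}), so split on OpenDate --> BranchCity into {BranchCity, OpenDate} and {AcctNo, AcctType, Amount, Branch, LoanNo, OpenDate}.
{BranchCity, OpenDate} is in BCNF.
In {AcctNo, AcctType, Amount, Branch, LoanNo, OpenDate}, {AcctType} is not a superkey ({AcctType}⁺ restricted to this set is {AcctType, OpenDate}), so split on AcctType --> OpenDate into {AcctType, OpenDate} and {AcctNo, AcctType, Amount, Branch, LoanNo}.
{AcctType, OpenDate} is in BCNF.
{AcctNo, AcctType, Amount, Branch, LoanNo} is in BCNF.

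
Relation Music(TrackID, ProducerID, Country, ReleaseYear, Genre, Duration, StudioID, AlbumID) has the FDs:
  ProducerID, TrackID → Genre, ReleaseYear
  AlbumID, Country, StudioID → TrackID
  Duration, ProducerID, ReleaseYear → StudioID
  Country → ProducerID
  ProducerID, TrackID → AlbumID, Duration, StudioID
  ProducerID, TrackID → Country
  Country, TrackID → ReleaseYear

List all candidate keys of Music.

{Country, TrackID} is a candidate key since {Country, TrackID}⁺ = {AlbumID, Country, Duration, Genre, ProducerID, ReleaseYear, StudioID, TrackID} covers every attribute.
{ProducerID, TrackID} is a candidate key since {ProducerID, TrackID}⁺ = {AlbumID, Country, Duration, Genre, ProducerID, ReleaseYear, StudioID, TrackID} covers every attribute.
{AlbumID, Country, StudioID} is a candidate key since {AlbumID, Country, StudioID}⁺ = {AlbumID, Country, Duration, Genre, ProducerID, ReleaseYear, StudioID, TrackID} covers every attribute.
{AlbumID, Country, Duration, ReleaseYear} is a candidate key since {AlbumID, Country, Duration, ReleaseYear}⁺ = {AlbumID, Country, Duration, Genre, ProducerID, ReleaseYear, StudioID, TrackID} covers every attribute.
These are minimal and exhaustive — every other superkey contains one of them.

{AlbumID, Country, Duration, ReleaseYear}, {AlbumID, Country, StudioID}, {Country, TrackID}, {ProducerID, TrackID}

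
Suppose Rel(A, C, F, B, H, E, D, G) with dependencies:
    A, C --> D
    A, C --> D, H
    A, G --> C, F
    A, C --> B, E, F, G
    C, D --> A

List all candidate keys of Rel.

{A, C}, {A, G}, {C, D}

{A, C}⁺ = {A, B, C, D, E, F, G, H}, which is every attribute, so {A, C} is a candidate key.
{A, G}⁺ = {A, B, C, D, E, F, G, H}, which is every attribute, so {A, G} is a candidate key.
{C, D}⁺ = {A, B, C, D, E, F, G, H}, which is every attribute, so {C, D} is a candidate key.
No proper subset of any of these is a key, and no other minimal superkey exists.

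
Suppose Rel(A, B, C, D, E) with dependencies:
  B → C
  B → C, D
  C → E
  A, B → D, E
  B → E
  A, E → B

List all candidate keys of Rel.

Attributes never on any right-hand side: {A} — every candidate key must contain it.
{A, B}⁺ = {A, B, C, D, E} — all of the relation — so {A, B} is a candidate key.
{A, C}⁺ = {A, B, C, D, E} — all of the relation — so {A, C} is a candidate key.
{A, E}⁺ = {A, B, C, D, E} — all of the relation — so {A, E} is a candidate key.
Any other superkey properly contains one of these, so there are no further candidate keys.

{A, B}, {A, C}, {A, E}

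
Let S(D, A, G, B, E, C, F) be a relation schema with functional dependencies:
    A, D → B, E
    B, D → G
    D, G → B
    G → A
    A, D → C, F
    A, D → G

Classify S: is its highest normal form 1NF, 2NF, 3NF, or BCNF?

3NF

Candidate keys: {A, D}, {B, D}, {D, G}. Prime attributes: {A, B, D, G}.
G → A breaks BCNF: {G}⁺ = {A, G}, so {G} is not a superkey.
Since {A} ⊆ prime attributes and every other non-superkey FD also has a prime right side, the schema is in 3NF.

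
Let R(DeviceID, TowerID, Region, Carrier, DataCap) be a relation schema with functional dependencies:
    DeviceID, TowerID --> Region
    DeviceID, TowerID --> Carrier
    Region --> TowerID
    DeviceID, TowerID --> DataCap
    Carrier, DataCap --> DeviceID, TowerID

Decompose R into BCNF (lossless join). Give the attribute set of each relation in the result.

{Carrier, DataCap, DeviceID, Region}; {Region, TowerID}

Candidate keys of the original relation: {Carrier, DataCap}, {DeviceID, Region}, {DeviceID, TowerID}.
Within {Carrier, DataCap, DeviceID, Region, TowerID}: {Region}⁺ ∩ {Carrier, DataCap, DeviceID, Region, TowerID} = {Region, TowerID}, not the whole set, so Region --> TowerID violates BCNF; decompose into {Region, TowerID} and {Carrier, DataCap, DeviceID, Region}.
{Region, TowerID} has no BCNF violation.
{Carrier, DataCap, DeviceID, Region} has no BCNF violation.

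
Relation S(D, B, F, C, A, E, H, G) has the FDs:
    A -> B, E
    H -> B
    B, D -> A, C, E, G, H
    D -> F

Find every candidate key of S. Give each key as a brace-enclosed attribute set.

No FD produces {D}, so it must be in every candidate key.
Closure of {A, D} is {A, B, C, D, E, F, G, H}, the whole schema; {A, D} is a candidate key.
Closure of {B, D} is {A, B, C, D, E, F, G, H}, the whole schema; {B, D} is a candidate key.
Closure of {D, H} is {A, B, C, D, E, F, G, H}, the whole schema; {D, H} is a candidate key.
No proper subset of any of these is a key, and no other minimal superkey exists.

{A, D}, {B, D}, {D, H}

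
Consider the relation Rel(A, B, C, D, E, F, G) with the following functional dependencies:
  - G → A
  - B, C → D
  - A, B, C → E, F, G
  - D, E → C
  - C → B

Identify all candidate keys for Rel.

{A, C}⁺ = {A, B, C, D, E, F, G} — all of the relation — so {A, C} is a candidate key.
{C, G}⁺ = {A, B, C, D, E, F, G} — all of the relation — so {C, G} is a candidate key.
{A, D, E}⁺ = {A, B, C, D, E, F, G} — all of the relation — so {A, D, E} is a candidate key.
{D, E, G}⁺ = {A, B, C, D, E, F, G} — all of the relation — so {D, E, G} is a candidate key.
These are minimal and exhaustive — every other superkey contains one of them.

{A, C}, {A, D, E}, {C, G}, {D, E, G}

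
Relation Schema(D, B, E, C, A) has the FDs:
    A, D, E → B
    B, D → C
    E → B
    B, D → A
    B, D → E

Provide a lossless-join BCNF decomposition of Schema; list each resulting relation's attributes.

{A, C, D, E}; {B, E}

Candidate keys of the original relation: {B, D}, {D, E}.
{A, B, C, D, E}: {E} determines {B, E} here but is not a superkey — split on E → B, giving {B, E} and {A, C, D, E}.
{B, E} has no BCNF violation.
{A, C, D, E} has no BCNF violation.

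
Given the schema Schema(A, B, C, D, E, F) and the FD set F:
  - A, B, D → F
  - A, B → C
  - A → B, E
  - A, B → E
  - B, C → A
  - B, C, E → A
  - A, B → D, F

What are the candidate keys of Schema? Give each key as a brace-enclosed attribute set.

{A}, {B, C}

Closure of {A} is {A, B, C, D, E, F}, the whole schema; {A} is a candidate key.
Closure of {B, C} is {A, B, C, D, E, F}, the whole schema; {B, C} is a candidate key.
These are minimal and exhaustive — every other superkey contains one of them.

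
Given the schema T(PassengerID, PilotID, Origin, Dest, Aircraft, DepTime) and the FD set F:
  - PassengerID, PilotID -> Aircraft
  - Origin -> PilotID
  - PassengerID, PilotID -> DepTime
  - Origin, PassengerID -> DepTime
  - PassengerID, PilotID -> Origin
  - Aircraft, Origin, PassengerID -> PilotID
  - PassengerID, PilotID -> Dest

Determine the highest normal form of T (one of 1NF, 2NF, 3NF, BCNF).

Candidate keys: {Origin, PassengerID}, {PassengerID, PilotID}. Prime attributes: {Origin, PassengerID, PilotID}.
Origin -> PilotID: {Origin}⁺ = {Origin, PilotID}, which is not all of the attributes, so the left side is not a superkey — BCNF is violated.
Since {PilotID} ⊆ prime attributes and every other non-superkey FD also has a prime right side, the schema is in 3NF.

3NF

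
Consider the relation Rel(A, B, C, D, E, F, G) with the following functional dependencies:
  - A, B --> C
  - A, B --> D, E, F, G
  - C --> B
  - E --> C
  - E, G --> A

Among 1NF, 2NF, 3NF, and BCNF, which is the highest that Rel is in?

Candidate keys: {A, B}, {A, C}, {A, E}, {E, G}. Prime attributes: {A, B, C, E, G}.
C --> B: {C}⁺ = {B, C}, which is not all of the attributes, so the left side is not a superkey — BCNF is violated.
Its right-hand attributes {B} are all prime, as are those of every other non-superkey FD — the relation is in 3NF.

3NF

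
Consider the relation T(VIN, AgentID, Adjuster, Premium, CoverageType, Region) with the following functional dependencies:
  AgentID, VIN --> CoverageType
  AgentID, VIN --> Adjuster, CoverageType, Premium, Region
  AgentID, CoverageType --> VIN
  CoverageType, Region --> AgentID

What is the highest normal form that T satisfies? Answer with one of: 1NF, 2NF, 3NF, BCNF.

BCNF

Candidate keys: {AgentID, CoverageType}, {AgentID, VIN}, {CoverageType, Region}. Prime attributes: {AgentID, CoverageType, Region, VIN}.
Each dependency's left side is a superkey — BCNF holds.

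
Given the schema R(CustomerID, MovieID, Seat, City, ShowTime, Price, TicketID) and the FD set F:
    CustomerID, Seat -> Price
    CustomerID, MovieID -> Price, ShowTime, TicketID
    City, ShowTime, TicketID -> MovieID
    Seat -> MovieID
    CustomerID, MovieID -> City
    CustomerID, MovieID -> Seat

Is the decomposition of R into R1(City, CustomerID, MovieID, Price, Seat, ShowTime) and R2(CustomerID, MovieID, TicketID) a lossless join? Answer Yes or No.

The shared attributes are {CustomerID, MovieID} and {CustomerID, MovieID}⁺ = {City, CustomerID, MovieID, Price, Seat, ShowTime, TicketID}.
R1 is contained in that closure, so R1 ∩ R2 -> R1 holds and the join is lossless.

Yes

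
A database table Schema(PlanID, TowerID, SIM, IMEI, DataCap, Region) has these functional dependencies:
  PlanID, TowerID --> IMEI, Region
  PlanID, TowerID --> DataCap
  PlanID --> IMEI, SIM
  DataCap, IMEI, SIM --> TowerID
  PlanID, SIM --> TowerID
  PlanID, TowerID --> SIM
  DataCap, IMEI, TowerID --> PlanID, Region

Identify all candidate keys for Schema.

{PlanID}⁺ = {DataCap, IMEI, PlanID, Region, SIM, TowerID}, which is every attribute, so {PlanID} is a candidate key.
{DataCap, IMEI, SIM}⁺ = {DataCap, IMEI, PlanID, Region, SIM, TowerID}, which is every attribute, so {DataCap, IMEI, SIM} is a candidate key.
{DataCap, IMEI, TowerID}⁺ = {DataCap, IMEI, PlanID, Region, SIM, TowerID}, which is every attribute, so {DataCap, IMEI, TowerID} is a candidate key.
No proper subset of any of these is a key, and no other minimal superkey exists.

{DataCap, IMEI, SIM}, {DataCap, IMEI, TowerID}, {PlanID}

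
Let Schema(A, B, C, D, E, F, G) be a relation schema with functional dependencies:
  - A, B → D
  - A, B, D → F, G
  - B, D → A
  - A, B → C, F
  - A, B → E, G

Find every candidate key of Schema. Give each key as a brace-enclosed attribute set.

{A, B}, {B, D}

No FD produces {B}, so it must be in every candidate key.
{A, B}⁺ = {A, B, C, D, E, F, G}, which is every attribute, so {A, B} is a candidate key.
{B, D}⁺ = {A, B, C, D, E, F, G}, which is every attribute, so {B, D} is a candidate key.
These are minimal and exhaustive — every other superkey contains one of them.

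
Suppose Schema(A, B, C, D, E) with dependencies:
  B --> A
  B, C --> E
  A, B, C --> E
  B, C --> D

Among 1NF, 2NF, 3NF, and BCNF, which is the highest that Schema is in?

Candidate key: {B, C}. Prime attributes: {B, C}.
B --> A: {B}⁺ = {A, B}, which is not all of the attributes, so the left side is not a superkey — BCNF is violated.
Because {A} is non-prime and the left side of B --> A is not a superkey, the relation is not in 3NF.
{B} is a proper subset of the key {B, C}, and {B}⁺ contains the non-prime attribute {A} — a partial dependency, so 2NF is violated.

1NF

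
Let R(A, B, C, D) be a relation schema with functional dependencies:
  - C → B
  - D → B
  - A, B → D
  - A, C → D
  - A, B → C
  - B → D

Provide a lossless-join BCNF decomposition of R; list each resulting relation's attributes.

{A, C}; {B, D}; {C, D}

Candidate keys of the original relation: {A, B}, {A, C}, {A, D}.
{A, B, C, D}: {C} determines {B, C, D} here but is not a superkey — split on C → B, D, giving {B, C, D} and {A, C}.
{B, C, D}: {D} determines {B, D} here but is not a superkey — split on D → B, giving {B, D} and {C, D}.
{B, D} is in BCNF.
{C, D} is in BCNF.
{A, C} is in BCNF.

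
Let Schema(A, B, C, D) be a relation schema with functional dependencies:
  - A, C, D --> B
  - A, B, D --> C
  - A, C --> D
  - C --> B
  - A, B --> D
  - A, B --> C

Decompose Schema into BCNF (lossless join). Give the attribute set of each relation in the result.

Candidate keys of the original relation: {A, B}, {A, C}.
In {A, B, C, D}, {C} is not a superkey ({C}⁺ restricted to this set is {B, C}), so split on C --> B into {B, C} and {A, C, D}.
{B, C} is in BCNF.
{A, C, D} is in BCNF.

{A, C, D}; {B, C}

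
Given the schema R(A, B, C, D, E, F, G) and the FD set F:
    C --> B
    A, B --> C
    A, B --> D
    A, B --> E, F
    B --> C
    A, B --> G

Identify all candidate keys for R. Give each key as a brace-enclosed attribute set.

No FD produces {A}, so it must be in every candidate key.
{A, B} is a candidate key since {A, B}⁺ = {A, B, C, D, E, F, G} covers every attribute.
{A, C} is a candidate key since {A, C}⁺ = {A, B, C, D, E, F, G} covers every attribute.
Any other superkey properly contains one of these, so there are no further candidate keys.

{A, B}, {A, C}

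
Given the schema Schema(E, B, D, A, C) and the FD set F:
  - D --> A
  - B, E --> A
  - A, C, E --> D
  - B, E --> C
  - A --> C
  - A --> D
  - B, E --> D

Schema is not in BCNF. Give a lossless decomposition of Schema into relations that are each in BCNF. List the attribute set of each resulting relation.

Candidate key of the original relation: {B, E}.
In {A, B, C, D, E}, {D} is not a superkey ({D}⁺ restricted to this set is {A, C, D}), so split on D --> A, C into {A, C, D} and {B, D, E}.
{A, C, D}: every determinant is a superkey — BCNF.
{B, D, E}: every determinant is a superkey — BCNF.

{A, C, D}; {B, D, E}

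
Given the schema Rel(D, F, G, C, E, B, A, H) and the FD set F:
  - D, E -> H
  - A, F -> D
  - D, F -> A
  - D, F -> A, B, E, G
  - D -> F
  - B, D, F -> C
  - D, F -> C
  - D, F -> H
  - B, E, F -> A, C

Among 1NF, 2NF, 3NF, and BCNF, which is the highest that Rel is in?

Candidate keys: {A, F}, {B, E, F}, {D}. Prime attributes: {A, B, D, E, F}.
Every FD has a superkey on the left, so the relation is in BCNF.

BCNF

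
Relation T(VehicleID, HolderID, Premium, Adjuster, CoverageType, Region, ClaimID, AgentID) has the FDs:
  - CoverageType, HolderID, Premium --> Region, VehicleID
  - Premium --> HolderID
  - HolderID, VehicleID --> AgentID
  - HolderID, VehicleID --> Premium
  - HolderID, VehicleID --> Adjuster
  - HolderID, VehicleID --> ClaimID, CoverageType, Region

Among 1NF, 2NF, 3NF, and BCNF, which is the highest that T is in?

3NF

Candidate keys: {CoverageType, Premium}, {HolderID, VehicleID}, {Premium, VehicleID}. Prime attributes: {CoverageType, HolderID, Premium, VehicleID}.
For Premium --> HolderID we have {Premium}⁺ = {HolderID, Premium}; {Premium} is not a superkey, so BCNF fails.
But every attribute on its right side ({HolderID}) is prime, and the same holds for every other non-superkey FD, so 3NF still holds.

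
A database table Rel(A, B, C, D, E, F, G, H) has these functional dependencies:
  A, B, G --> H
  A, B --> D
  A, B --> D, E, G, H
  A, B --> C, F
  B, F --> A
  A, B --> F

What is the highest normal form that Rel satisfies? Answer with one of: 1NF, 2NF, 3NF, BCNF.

BCNF

Candidate keys: {A, B}, {B, F}. Prime attributes: {A, B, F}.
Each dependency's left side is a superkey — BCNF holds.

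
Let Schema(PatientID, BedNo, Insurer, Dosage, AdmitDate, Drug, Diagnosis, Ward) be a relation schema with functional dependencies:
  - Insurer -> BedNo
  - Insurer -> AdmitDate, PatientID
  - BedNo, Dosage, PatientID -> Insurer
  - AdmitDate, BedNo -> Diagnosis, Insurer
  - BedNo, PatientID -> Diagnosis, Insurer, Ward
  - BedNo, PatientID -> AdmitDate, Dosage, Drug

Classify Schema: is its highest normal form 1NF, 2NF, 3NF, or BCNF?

BCNF

Candidate keys: {AdmitDate, BedNo}, {BedNo, PatientID}, {Insurer}. Prime attributes: {AdmitDate, BedNo, Insurer, PatientID}.
Every FD has a superkey on the left, so the relation is in BCNF.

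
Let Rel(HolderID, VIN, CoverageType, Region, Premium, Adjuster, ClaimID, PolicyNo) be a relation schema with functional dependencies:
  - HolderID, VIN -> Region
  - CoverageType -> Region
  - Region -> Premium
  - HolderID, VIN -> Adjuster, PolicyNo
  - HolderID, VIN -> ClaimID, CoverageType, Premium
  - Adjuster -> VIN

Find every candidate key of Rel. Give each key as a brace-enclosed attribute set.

{HolderID} never appears on the right of any FD, so every key must include it.
{Adjuster, HolderID}⁺ = {Adjuster, ClaimID, CoverageType, HolderID, PolicyNo, Premium, Region, VIN} — all of the relation — so {Adjuster, HolderID} is a candidate key.
{HolderID, VIN}⁺ = {Adjuster, ClaimID, CoverageType, HolderID, PolicyNo, Premium, Region, VIN} — all of the relation — so {HolderID, VIN} is a candidate key.
Any other superkey properly contains one of these, so there are no further candidate keys.

{Adjuster, HolderID}, {HolderID, VIN}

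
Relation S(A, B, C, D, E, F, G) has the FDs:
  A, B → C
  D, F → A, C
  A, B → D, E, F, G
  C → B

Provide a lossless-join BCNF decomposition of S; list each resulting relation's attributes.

Candidate keys of the original relation: {A, B}, {A, C}, {D, F}.
Within {A, B, C, D, E, F, G}: {C}⁺ ∩ {A, B, C, D, E, F, G} = {B, C}, not the whole set, so C → B violates BCNF; decompose into {B, C} and {A, C, D, E, F, G}.
{B, C} is in BCNF.
{A, C, D, E, F, G} is in BCNF.

{A, C, D, E, F, G}; {B, C}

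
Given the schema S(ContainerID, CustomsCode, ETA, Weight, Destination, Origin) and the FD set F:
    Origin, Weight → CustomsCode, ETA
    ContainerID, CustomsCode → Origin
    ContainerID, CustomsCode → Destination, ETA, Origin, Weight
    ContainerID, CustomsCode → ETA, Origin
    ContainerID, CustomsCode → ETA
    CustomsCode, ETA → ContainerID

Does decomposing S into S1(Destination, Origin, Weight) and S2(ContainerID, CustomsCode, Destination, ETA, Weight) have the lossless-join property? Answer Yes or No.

No

S1 ∩ S2 = {Destination, Weight}; its closure under F is {Destination, Weight}.
Neither S1 nor S2 is contained in that closure, so the decomposition is lossy.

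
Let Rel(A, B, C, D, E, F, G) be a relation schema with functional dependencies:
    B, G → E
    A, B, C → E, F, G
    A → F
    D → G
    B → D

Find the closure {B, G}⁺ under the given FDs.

Start with {B, G}.
B, G → E applies; add {E} → now {B, E, G}.
B → D applies; add {D} → now {B, D, E, G}.
No further FD applies.

{B, D, E, G}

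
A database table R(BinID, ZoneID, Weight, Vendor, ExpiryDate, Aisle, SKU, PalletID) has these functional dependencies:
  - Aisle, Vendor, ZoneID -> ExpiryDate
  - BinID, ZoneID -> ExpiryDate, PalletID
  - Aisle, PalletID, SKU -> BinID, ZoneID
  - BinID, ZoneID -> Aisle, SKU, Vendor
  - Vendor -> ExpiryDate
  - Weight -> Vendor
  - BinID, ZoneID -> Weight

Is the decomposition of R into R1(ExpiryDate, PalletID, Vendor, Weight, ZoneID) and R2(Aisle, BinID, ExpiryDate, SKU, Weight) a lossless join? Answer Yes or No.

No

Common attributes: {ExpiryDate, Weight}; their closure is {ExpiryDate, Vendor, Weight}.
R1 ⊄ {ExpiryDate, Vendor, Weight} and R2 ⊄ {ExpiryDate, Vendor, Weight}, so the split is lossy.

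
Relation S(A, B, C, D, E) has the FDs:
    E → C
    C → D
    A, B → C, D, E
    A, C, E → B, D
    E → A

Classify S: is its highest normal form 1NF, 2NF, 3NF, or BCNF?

Candidate keys: {A, B}, {E}. Prime attributes: {A, B, E}.
C → D breaks BCNF: {C}⁺ = {C, D}, so {C} is not a superkey.
C → D has non-prime {D} on the right and a non-superkey on the left, so 3NF fails.
No non-prime attribute depends on a proper subset of any candidate key, so 2NF holds.

2NF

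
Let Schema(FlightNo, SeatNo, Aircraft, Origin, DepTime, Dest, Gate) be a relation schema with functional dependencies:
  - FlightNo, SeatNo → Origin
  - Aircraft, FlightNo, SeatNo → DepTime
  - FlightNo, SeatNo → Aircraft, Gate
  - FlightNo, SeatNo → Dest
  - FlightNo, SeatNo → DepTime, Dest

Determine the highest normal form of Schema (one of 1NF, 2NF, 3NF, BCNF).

Candidate key: {FlightNo, SeatNo}. Prime attributes: {FlightNo, SeatNo}.
Each dependency's left side is a superkey — BCNF holds.

BCNF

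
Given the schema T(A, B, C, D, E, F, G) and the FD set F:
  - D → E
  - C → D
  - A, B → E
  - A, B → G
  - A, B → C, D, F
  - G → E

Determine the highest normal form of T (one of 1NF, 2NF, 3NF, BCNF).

Candidate key: {A, B}. Prime attributes: {A, B}.
For D → E we have {D}⁺ = {D, E}; {D} is not a superkey, so BCNF fails.
D → E determines the non-prime attribute {E} from a non-superkey — 3NF is violated.
No proper subset of a key has a non-prime attribute in its closure, so there is no partial dependency; 2NF holds.

2NF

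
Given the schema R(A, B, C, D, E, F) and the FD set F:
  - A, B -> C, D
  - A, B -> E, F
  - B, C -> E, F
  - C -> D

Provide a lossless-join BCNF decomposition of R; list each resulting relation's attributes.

Candidate key of the original relation: {A, B}.
In {A, B, C, D, E, F}, {B, C} is not a superkey ({B, C}⁺ restricted to this set is {B, C, D, E, F}), so split on B, C -> D, E, F into {B, C, D, E, F} and {A, B, C}.
In {B, C, D, E, F}, {C} is not a superkey ({C}⁺ restricted to this set is {C, D}), so split on C -> D into {C, D} and {B, C, E, F}.
{C, D} has no BCNF violation.
{B, C, E, F} has no BCNF violation.
{A, B, C} has no BCNF violation.

{A, B, C}; {B, C, E, F}; {C, D}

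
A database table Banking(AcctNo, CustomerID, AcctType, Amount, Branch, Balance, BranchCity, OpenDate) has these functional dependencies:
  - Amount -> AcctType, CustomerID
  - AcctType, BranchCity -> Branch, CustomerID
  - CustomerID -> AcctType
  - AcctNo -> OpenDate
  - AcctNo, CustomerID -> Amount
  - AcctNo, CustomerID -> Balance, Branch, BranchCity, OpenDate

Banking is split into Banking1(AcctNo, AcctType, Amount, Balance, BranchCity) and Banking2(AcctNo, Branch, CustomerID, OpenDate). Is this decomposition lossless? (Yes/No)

Banking1 ∩ Banking2 = {AcctNo}; its closure under F is {AcctNo, OpenDate}.
Banking1 ⊄ {AcctNo, OpenDate} and Banking2 ⊄ {AcctNo, OpenDate}, so the split is lossy.

No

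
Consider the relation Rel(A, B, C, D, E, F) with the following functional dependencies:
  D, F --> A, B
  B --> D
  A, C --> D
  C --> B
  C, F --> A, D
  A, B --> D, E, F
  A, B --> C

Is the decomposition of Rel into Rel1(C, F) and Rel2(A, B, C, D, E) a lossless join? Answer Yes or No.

The shared attributes are {C} and {C}⁺ = {B, C, D}.
Rel1 ⊄ {B, C, D} and Rel2 ⊄ {B, C, D}, so the split is lossy.

No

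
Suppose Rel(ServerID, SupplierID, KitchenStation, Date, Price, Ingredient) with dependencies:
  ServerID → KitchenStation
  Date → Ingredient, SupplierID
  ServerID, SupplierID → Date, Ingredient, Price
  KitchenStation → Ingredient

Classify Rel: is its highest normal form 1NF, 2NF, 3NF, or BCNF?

1NF

Candidate keys: {Date, ServerID}, {ServerID, SupplierID}. Prime attributes: {Date, ServerID, SupplierID}.
For ServerID → KitchenStation we have {ServerID}⁺ = {Ingredient, KitchenStation, ServerID}; {ServerID} is not a superkey, so BCNF fails.
Because {KitchenStation} is non-prime and the left side of ServerID → KitchenStation is not a superkey, the relation is not in 3NF.
Since {Date} ⊂ {Date, ServerID} and {Date}⁺ ⊇ {Ingredient} with {Ingredient} non-prime, there is a partial dependency; 2NF fails.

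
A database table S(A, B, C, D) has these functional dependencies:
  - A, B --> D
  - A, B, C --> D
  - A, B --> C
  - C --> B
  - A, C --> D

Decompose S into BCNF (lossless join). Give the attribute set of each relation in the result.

{A, C, D}; {B, C}

Candidate keys of the original relation: {A, B}, {A, C}.
Within {A, B, C, D}: {C}⁺ ∩ {A, B, C, D} = {B, C}, not the whole set, so C --> B violates BCNF; decompose into {B, C} and {A, C, D}.
{B, C}: every determinant is a superkey — BCNF.
{A, C, D}: every determinant is a superkey — BCNF.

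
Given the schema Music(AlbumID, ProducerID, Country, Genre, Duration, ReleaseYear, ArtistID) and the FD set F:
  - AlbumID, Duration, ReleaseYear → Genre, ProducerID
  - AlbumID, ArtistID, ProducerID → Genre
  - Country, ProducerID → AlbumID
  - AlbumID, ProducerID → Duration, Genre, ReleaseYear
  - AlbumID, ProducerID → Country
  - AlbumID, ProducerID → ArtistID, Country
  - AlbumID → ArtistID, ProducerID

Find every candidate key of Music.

{AlbumID}, {Country, ProducerID}

{AlbumID}⁺ = {AlbumID, ArtistID, Country, Duration, Genre, ProducerID, ReleaseYear} — all of the relation — so {AlbumID} is a candidate key.
{Country, ProducerID}⁺ = {AlbumID, ArtistID, Country, Duration, Genre, ProducerID, ReleaseYear} — all of the relation — so {Country, ProducerID} is a candidate key.
No proper subset of any of these is a key, and no other minimal superkey exists.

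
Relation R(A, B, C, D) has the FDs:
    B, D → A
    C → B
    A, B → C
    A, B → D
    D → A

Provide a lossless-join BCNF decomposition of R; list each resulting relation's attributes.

{A, D}; {B, C}; {C, D}

Candidate keys of the original relation: {A, B}, {A, C}, {B, D}, {C, D}.
Within {A, B, C, D}: {C}⁺ ∩ {A, B, C, D} = {B, C}, not the whole set, so C → B violates BCNF; decompose into {B, C} and {A, C, D}.
{B, C}: every determinant is a superkey — BCNF.
Within {A, C, D}: {D}⁺ ∩ {A, C, D} = {A, D}, not the whole set, so D → A violates BCNF; decompose into {A, D} and {C, D}.
{A, D}: every determinant is a superkey — BCNF.
{C, D}: every determinant is a superkey — BCNF.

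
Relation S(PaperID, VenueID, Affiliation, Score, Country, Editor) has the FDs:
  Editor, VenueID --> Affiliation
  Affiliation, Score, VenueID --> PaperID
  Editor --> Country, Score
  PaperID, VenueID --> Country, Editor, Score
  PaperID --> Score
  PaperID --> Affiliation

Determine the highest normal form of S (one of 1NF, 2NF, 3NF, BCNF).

1NF

Candidate keys: {Affiliation, Score, VenueID}, {Editor, VenueID}, {PaperID, VenueID}. Prime attributes: {Affiliation, Editor, PaperID, Score, VenueID}.
Editor --> Country, Score: {Editor}⁺ = {Country, Editor, Score}, which is not all of the attributes, so the left side is not a superkey — BCNF is violated.
Editor --> Country, Score determines the non-prime attribute {Country} from a non-superkey — 3NF is violated.
Since {Editor} ⊂ {Editor, VenueID} and {Editor}⁺ ⊇ {Country} with {Country} non-prime, there is a partial dependency; 2NF fails.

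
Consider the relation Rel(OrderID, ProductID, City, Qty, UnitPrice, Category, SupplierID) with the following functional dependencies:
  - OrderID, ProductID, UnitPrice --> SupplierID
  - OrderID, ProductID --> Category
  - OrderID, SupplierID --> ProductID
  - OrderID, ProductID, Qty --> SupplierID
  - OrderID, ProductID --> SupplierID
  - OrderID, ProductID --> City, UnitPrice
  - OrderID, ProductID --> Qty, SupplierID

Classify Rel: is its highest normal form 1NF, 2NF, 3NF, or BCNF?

Candidate keys: {OrderID, ProductID}, {OrderID, SupplierID}. Prime attributes: {OrderID, ProductID, SupplierID}.
Each dependency's left side is a superkey — BCNF holds.

BCNF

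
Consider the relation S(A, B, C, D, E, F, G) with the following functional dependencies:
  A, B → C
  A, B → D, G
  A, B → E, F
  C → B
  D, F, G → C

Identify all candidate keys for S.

No FD produces {A}, so it must be in every candidate key.
{A, B}⁺ = {A, B, C, D, E, F, G} — all of the relation — so {A, B} is a candidate key.
{A, C}⁺ = {A, B, C, D, E, F, G} — all of the relation — so {A, C} is a candidate key.
{A, D, F, G}⁺ = {A, B, C, D, E, F, G} — all of the relation — so {A, D, F, G} is a candidate key.
Any other superkey properly contains one of these, so there are no further candidate keys.

{A, B}, {A, C}, {A, D, F, G}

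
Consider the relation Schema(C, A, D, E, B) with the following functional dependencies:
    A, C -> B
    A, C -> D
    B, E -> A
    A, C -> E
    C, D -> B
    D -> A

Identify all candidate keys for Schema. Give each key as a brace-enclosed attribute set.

Attributes never on any right-hand side: {C} — every candidate key must contain it.
{A, C} is a candidate key since {A, C}⁺ = {A, B, C, D, E} covers every attribute.
{C, D} is a candidate key since {C, D}⁺ = {A, B, C, D, E} covers every attribute.
{B, C, E} is a candidate key since {B, C, E}⁺ = {A, B, C, D, E} covers every attribute.
These are minimal and exhaustive — every other superkey contains one of them.

{A, C}, {B, C, E}, {C, D}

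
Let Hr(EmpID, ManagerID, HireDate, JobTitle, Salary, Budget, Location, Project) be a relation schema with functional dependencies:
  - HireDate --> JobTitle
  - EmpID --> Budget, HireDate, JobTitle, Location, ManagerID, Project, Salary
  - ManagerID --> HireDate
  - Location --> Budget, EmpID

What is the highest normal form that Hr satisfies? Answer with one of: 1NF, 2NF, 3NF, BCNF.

2NF

Candidate keys: {EmpID}, {Location}. Prime attributes: {EmpID, Location}.
For HireDate --> JobTitle we have {HireDate}⁺ = {HireDate, JobTitle}; {HireDate} is not a superkey, so BCNF fails.
HireDate --> JobTitle determines the non-prime attribute {JobTitle} from a non-superkey — 3NF is violated.
All keys have size 1, which rules out partial dependencies — 2NF is satisfied.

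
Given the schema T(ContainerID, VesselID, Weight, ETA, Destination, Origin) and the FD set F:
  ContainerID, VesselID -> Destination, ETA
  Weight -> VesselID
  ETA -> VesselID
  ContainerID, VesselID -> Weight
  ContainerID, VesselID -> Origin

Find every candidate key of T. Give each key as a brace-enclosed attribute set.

{ContainerID, ETA}, {ContainerID, VesselID}, {ContainerID, Weight}

Attributes never on any right-hand side: {ContainerID} — every candidate key must contain it.
{ContainerID, ETA} is a candidate key since {ContainerID, ETA}⁺ = {ContainerID, Destination, ETA, Origin, VesselID, Weight} covers every attribute.
{ContainerID, VesselID} is a candidate key since {ContainerID, VesselID}⁺ = {ContainerID, Destination, ETA, Origin, VesselID, Weight} covers every attribute.
{ContainerID, Weight} is a candidate key since {ContainerID, Weight}⁺ = {ContainerID, Destination, ETA, Origin, VesselID, Weight} covers every attribute.
These are minimal and exhaustive — every other superkey contains one of them.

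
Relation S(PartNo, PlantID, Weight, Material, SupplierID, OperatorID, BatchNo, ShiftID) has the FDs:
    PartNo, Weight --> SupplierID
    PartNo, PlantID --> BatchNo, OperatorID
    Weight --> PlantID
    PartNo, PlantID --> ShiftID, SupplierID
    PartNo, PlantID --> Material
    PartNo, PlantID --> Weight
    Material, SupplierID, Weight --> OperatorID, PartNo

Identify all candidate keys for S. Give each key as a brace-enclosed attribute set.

{Material, SupplierID, Weight}, {PartNo, PlantID}, {PartNo, Weight}

{PartNo, PlantID} is a candidate key since {PartNo, PlantID}⁺ = {BatchNo, Material, OperatorID, PartNo, PlantID, ShiftID, SupplierID, Weight} covers every attribute.
{PartNo, Weight} is a candidate key since {PartNo, Weight}⁺ = {BatchNo, Material, OperatorID, PartNo, PlantID, ShiftID, SupplierID, Weight} covers every attribute.
{Material, SupplierID, Weight} is a candidate key since {Material, SupplierID, Weight}⁺ = {BatchNo, Material, OperatorID, PartNo, PlantID, ShiftID, SupplierID, Weight} covers every attribute.
These are minimal and exhaustive — every other superkey contains one of them.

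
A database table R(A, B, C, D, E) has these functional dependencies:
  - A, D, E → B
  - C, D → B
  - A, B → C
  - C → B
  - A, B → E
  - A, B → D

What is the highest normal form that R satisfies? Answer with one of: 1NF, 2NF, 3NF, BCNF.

3NF

Candidate keys: {A, B}, {A, C}, {A, D, E}. Prime attributes: {A, B, C, D, E}.
C, D → B breaks BCNF: {C, D}⁺ = {B, C, D}, so {C, D} is not a superkey.
Its right-hand attributes {B} are all prime, as are those of every other non-superkey FD — the relation is in 3NF.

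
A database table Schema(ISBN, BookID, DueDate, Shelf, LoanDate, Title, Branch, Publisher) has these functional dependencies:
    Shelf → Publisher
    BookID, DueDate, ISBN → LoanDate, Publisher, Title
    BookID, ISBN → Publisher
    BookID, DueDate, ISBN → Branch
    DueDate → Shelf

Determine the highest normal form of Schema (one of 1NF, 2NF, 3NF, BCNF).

Candidate key: {BookID, DueDate, ISBN}. Prime attributes: {BookID, DueDate, ISBN}.
For Shelf → Publisher we have {Shelf}⁺ = {Publisher, Shelf}; {Shelf} is not a superkey, so BCNF fails.
Shelf → Publisher determines the non-prime attribute {Publisher} from a non-superkey — 3NF is violated.
The proper key subset {DueDate} of {BookID, DueDate, ISBN} determines non-prime {Publisher, Shelf}, so the relation is not even in 2NF.

1NF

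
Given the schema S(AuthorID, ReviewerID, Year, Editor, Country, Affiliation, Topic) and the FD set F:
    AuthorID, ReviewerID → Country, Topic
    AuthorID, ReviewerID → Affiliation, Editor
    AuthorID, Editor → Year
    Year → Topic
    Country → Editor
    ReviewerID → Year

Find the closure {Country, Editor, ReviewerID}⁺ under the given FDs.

Start with {Country, Editor, ReviewerID}.
ReviewerID → Year applies; add {Year} → now {Country, Editor, ReviewerID, Year}.
Year → Topic applies; add {Topic} → now {Country, Editor, ReviewerID, Topic, Year}.
No further FD applies.

{Country, Editor, ReviewerID, Topic, Year}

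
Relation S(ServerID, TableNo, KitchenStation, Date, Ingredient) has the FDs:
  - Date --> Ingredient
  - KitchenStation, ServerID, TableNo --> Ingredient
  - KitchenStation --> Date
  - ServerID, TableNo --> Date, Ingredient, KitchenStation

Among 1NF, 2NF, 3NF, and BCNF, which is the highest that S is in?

Candidate key: {ServerID, TableNo}. Prime attributes: {ServerID, TableNo}.
For Date --> Ingredient we have {Date}⁺ = {Date, Ingredient}; {Date} is not a superkey, so BCNF fails.
Because {Ingredient} is non-prime and the left side of Date --> Ingredient is not a superkey, the relation is not in 3NF.
No non-prime attribute depends on a proper subset of any candidate key, so 2NF holds.

2NF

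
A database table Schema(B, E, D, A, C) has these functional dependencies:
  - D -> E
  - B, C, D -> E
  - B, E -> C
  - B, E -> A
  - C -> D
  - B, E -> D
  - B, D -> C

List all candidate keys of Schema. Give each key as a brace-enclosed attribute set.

{B, C}, {B, D}, {B, E}

No FD produces {B}, so it must be in every candidate key.
{B, C}⁺ = {A, B, C, D, E}, which is every attribute, so {B, C} is a candidate key.
{B, D}⁺ = {A, B, C, D, E}, which is every attribute, so {B, D} is a candidate key.
{B, E}⁺ = {A, B, C, D, E}, which is every attribute, so {B, E} is a candidate key.
No proper subset of any of these is a key, and no other minimal superkey exists.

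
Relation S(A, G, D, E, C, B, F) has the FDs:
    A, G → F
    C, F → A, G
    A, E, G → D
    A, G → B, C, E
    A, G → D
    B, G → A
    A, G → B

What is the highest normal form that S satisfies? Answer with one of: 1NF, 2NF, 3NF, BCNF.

Candidate keys: {A, G}, {B, G}, {C, F}. Prime attributes: {A, B, C, F, G}.
The left-hand side of every FD is a superkey, so BCNF is satisfied.

BCNF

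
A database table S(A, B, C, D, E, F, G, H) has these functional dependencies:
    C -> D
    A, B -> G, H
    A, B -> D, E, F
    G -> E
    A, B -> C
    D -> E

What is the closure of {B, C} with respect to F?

Start with {B, C}.
C -> D applies; add {D} → now {B, C, D}.
D -> E applies; add {E} → now {B, C, D, E}.
No further FD applies.

{B, C, D, E}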